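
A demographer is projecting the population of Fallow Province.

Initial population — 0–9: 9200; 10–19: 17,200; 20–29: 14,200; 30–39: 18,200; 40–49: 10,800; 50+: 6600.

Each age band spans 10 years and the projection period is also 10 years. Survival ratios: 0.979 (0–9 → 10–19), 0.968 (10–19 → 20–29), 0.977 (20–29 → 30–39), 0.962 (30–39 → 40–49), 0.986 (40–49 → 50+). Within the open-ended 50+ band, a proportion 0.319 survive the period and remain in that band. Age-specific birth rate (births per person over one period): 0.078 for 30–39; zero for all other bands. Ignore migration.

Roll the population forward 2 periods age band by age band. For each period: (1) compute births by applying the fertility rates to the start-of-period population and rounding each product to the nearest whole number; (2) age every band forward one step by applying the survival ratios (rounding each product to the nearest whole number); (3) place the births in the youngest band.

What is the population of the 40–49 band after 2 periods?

Period 1.
Births: 18200 × 0.078 = 1420
10–19: 9200 × 0.979 = 9007
20–29: 17200 × 0.968 = 16650
30–39: 14200 × 0.977 = 13873
40–49: 18200 × 0.962 = 17508
50+: 10800 × 0.986 + 6600 × 0.319 = 10649 + 2105 = 12754
End of period: [1420, 9007, 16650, 13873, 17508, 12754]
Period 2.
Births: 13873 × 0.078 = 1082
10–19: 1420 × 0.979 = 1390
20–29: 9007 × 0.968 = 8719
30–39: 16650 × 0.977 = 16267
40–49: 13873 × 0.962 = 13346
50+: 17508 × 0.986 + 12754 × 0.319 = 17263 + 4069 = 21332
End of period: [1082, 1390, 8719, 16267, 13346, 21332]

13346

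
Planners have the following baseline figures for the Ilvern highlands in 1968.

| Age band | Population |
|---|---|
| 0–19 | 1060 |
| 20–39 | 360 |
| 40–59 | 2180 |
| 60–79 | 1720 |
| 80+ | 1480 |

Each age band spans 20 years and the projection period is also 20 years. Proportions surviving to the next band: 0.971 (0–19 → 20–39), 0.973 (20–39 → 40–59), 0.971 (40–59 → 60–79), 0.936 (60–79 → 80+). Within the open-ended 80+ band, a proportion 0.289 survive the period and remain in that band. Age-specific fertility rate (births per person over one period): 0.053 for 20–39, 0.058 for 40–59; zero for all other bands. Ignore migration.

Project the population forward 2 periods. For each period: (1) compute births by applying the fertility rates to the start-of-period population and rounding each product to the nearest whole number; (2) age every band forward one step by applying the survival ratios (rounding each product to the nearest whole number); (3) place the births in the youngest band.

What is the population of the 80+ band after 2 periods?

2571

Period 1:
Births: 360 * 0.053 = 19 ; 2180 * 0.058 = 126 → total 145
20–39: 1060 * 0.971 = 1029
40–59: 360 * 0.973 = 350
60–79: 2180 * 0.971 = 2117
80+: 1720 * 0.936 + 1480 * 0.289 = 1610 + 428 = 2038
→ [145, 1029, 350, 2117, 2038]
Period 2:
Births: 1029 * 0.053 = 55 ; 350 * 0.058 = 20 → total 75
20–39: 145 * 0.971 = 141
40–59: 1029 * 0.973 = 1001
60–79: 350 * 0.971 = 340
80+: 2117 * 0.936 + 2038 * 0.289 = 1982 + 589 = 2571
→ [75, 141, 1001, 340, 2571]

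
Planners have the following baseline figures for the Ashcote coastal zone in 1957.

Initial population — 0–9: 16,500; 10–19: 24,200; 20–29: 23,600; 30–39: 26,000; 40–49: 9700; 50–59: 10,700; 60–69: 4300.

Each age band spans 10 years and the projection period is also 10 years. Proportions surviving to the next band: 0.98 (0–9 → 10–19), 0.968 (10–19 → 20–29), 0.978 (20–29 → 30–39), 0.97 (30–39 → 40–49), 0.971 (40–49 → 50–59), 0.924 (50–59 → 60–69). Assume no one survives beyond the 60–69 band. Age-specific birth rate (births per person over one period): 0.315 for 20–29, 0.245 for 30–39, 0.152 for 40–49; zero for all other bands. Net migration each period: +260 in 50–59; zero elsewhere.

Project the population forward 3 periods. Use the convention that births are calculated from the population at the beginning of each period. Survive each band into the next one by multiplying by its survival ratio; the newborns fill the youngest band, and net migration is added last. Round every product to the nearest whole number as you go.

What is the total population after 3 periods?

Period 1.
Births: 23600 × 0.315 = 7434  |  26000 × 0.245 = 6370  |  9700 × 0.152 = 1474 ⇒ total 15278
10–19: 16500 × 0.98 = 16170
20–29: 24200 × 0.968 = 23426
30–39: 23600 × 0.978 = 23081
40–49: 26000 × 0.97 = 25220
50–59: 9700 × 0.971 = 9419
60–69: 10700 × 0.924 = 9887
Net migration: 50–59 + 260 → 9679
End of period: [15278, 16170, 23426, 23081, 25220, 9679, 9887]
Period 2.
Births: 23426 × 0.315 = 7379  |  23081 × 0.245 = 5655  |  25220 × 0.152 = 3833 ⇒ total 16867
10–19: 15278 × 0.98 = 14972
20–29: 16170 × 0.968 = 15653
30–39: 23426 × 0.978 = 22911
40–49: 23081 × 0.97 = 22389
50–59: 25220 × 0.971 = 24489
60–69: 9679 × 0.924 = 8943
Net migration: 50–59 + 260 → 24749
End of period: [16867, 14972, 15653, 22911, 22389, 24749, 8943]
Period 3.
Births: 15653 × 0.315 = 4931  |  22911 × 0.245 = 5613  |  22389 × 0.152 = 3403 ⇒ total 13947
10–19: 16867 × 0.98 = 16530
20–29: 14972 × 0.968 = 14493
30–39: 15653 × 0.978 = 15309
40–49: 22911 × 0.97 = 22224
50–59: 22389 × 0.971 = 21740
60–69: 24749 × 0.924 = 22868
Net migration: 50–59 + 260 → 22000
End of period: [13947, 16530, 14493, 15309, 22224, 22000, 22868]
Total after period 3: 13947 + 16530 + 14493 + 15309 + 22224 + 22000 + 22868 = 127371

127371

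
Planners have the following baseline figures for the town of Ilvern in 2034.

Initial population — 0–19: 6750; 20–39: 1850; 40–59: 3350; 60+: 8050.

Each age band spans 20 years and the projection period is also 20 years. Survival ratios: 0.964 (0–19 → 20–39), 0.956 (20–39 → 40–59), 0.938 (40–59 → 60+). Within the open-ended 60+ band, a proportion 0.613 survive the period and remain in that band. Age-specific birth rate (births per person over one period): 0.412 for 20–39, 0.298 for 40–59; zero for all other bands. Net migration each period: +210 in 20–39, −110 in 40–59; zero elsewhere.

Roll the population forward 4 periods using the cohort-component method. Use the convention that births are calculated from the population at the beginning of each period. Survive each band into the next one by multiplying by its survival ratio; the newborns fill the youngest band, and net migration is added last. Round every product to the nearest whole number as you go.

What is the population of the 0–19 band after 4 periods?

Period 1.
Births: 1850 * 0.412 = 762 ; 3350 * 0.298 = 998 → 1760
20–39: 6750 * 0.964 = 6507
40–59: 1850 * 0.956 = 1769
60+: 3350 * 0.938 + 8050 * 0.613 = 3142 + 4935 = 8077
Net migration: 20–39 + 210 → 6717; 40–59 − 110 → 1659
Population now: 0–19=1760, 20–39=6717, 40–59=1659, 60+=8077
Period 2.
Births: 6717 * 0.412 = 2767 ; 1659 * 0.298 = 494 → 3261
20–39: 1760 * 0.964 = 1697
40–59: 6717 * 0.956 = 6421
60+: 1659 * 0.938 + 8077 * 0.613 = 1556 + 4951 = 6507
Net migration: 20–39 + 210 → 1907; 40–59 − 110 → 6311
Population now: 0–19=3261, 20–39=1907, 40–59=6311, 60+=6507
Period 3.
Births: 1907 * 0.412 = 786 ; 6311 * 0.298 = 1881 → 2667
20–39: 3261 * 0.964 = 3144
40–59: 1907 * 0.956 = 1823
60+: 6311 * 0.938 + 6507 * 0.613 = 5920 + 3989 = 9909
Net migration: 20–39 + 210 → 3354; 40–59 − 110 → 1713
Population now: 0–19=2667, 20–39=3354, 40–59=1713, 60+=9909
Period 4.
Births: 3354 * 0.412 = 1382 ; 1713 * 0.298 = 510 → 1892
20–39: 2667 * 0.964 = 2571
40–59: 3354 * 0.956 = 3206
60+: 1713 * 0.938 + 9909 * 0.613 = 1607 + 6074 = 7681
Net migration: 20–39 + 210 → 2781; 40–59 − 110 → 3096
Population now: 0–19=1892, 20–39=2781, 40–59=3096, 60+=7681

1892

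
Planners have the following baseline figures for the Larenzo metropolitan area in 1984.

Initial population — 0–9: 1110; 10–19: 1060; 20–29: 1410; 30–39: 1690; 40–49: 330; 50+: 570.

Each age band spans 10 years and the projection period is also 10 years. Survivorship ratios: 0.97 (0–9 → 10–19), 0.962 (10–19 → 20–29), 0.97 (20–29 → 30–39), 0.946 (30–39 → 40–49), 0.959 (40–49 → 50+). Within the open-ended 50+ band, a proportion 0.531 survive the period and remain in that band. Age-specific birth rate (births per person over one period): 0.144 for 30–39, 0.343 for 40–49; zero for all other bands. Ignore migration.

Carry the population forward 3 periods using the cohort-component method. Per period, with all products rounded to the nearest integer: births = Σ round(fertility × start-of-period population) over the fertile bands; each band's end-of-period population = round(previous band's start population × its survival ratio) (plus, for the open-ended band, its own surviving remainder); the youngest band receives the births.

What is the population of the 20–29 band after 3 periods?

332

Numbering the groups 1..6 from youngest to oldest:
[period 1]
Births: 1690 × 0.144 = 243  |  330 × 0.343 = 113 ⇒ total 356
Group 2: 1110 × 0.97 = 1077
Group 3: 1060 × 0.962 = 1020
Group 4: 1410 × 0.97 = 1368
Group 5: 1690 × 0.946 = 1599
Group 6: 330 × 0.959 + 570 × 0.531 = 316 + 303 = 619
Giving 356 / 1077 / 1020 / 1368 / 1599 / 619.
[period 2]
Births: 1368 × 0.144 = 197  |  1599 × 0.343 = 548 ⇒ total 745
Group 2: 356 × 0.97 = 345
Group 3: 1077 × 0.962 = 1036
Group 4: 1020 × 0.97 = 989
Group 5: 1368 × 0.946 = 1294
Group 6: 1599 × 0.959 + 619 × 0.531 = 1533 + 329 = 1862
Giving 745 / 345 / 1036 / 989 / 1294 / 1862.
[period 3]
Births: 989 × 0.144 = 142  |  1294 × 0.343 = 444 ⇒ total 586
Group 2: 745 × 0.97 = 723
Group 3: 345 × 0.962 = 332
Group 4: 1036 × 0.97 = 1005
Group 5: 989 × 0.946 = 936
Group 6: 1294 × 0.959 + 1862 × 0.531 = 1241 + 989 = 2230
Giving 586 / 723 / 332 / 1005 / 936 / 2230.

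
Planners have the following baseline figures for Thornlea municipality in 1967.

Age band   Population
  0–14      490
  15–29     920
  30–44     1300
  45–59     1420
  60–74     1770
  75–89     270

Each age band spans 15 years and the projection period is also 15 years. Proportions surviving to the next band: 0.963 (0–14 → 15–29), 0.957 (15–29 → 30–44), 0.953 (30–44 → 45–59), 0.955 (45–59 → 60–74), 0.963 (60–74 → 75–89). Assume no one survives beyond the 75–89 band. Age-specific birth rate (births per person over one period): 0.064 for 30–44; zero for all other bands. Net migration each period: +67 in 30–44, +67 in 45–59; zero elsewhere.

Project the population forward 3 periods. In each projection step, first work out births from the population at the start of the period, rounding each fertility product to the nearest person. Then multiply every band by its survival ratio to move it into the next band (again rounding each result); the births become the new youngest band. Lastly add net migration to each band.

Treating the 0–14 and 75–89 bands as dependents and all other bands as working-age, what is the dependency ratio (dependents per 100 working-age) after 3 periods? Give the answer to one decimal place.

73.0

(Bands numbered youngest = 1 to oldest = 6.)
— Period 1 —
Births: 1300 × 0.064 = 83
Band 2: 490 × 0.963 = 472
Band 3: 920 × 0.957 = 880
Band 4: 1300 × 0.953 = 1239
Band 5: 1420 × 0.955 = 1356
Band 6: 1770 × 0.963 = 1705
Net migration: Band 3 + 67 → 947; Band 4 + 67 → 1306
→ [83, 472, 947, 1306, 1356, 1705]
— Period 2 —
Births: 947 × 0.064 = 61
Band 2: 83 × 0.963 = 80
Band 3: 472 × 0.957 = 452
Band 4: 947 × 0.953 = 902
Band 5: 1306 × 0.955 = 1247
Band 6: 1356 × 0.963 = 1306
Net migration: Band 3 + 67 → 519; Band 4 + 67 → 969
→ [61, 80, 519, 969, 1247, 1306]
— Period 3 —
Births: 519 × 0.064 = 33
Band 2: 61 × 0.963 = 59
Band 3: 80 × 0.957 = 77
Band 4: 519 × 0.953 = 495
Band 5: 969 × 0.955 = 925
Band 6: 1247 × 0.963 = 1201
Net migration: Band 3 + 67 → 144; Band 4 + 67 → 562
→ [33, 59, 144, 562, 925, 1201]
Dependents (band 0–14 + band 75–89) = 33 + 1201 = 1234; working-age = 1690; ratio = 1234/1690 × 100 = 73.0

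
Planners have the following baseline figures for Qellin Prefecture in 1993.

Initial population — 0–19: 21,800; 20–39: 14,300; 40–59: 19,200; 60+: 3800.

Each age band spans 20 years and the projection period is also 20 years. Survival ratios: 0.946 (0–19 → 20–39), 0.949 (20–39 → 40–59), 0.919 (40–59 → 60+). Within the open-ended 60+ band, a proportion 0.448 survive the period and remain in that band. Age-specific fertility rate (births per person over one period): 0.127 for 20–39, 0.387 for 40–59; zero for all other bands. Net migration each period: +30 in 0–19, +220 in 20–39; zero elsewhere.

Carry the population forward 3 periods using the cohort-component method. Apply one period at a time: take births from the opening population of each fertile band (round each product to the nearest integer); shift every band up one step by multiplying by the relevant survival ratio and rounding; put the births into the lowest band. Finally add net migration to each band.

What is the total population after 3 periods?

52732

— Period 1 —
Births: 14300 * 0.127 = 1816, 19200 * 0.387 = 7430 ⇒ total 9246
20–39: 21800 * 0.946 = 20623
40–59: 14300 * 0.949 = 13571
60+: 19200 * 0.919 + 3800 * 0.448 = 17645 + 1702 = 19347
Net migration: 0–19 + 30 → 9276; 20–39 + 220 → 20843
End of period: [9276, 20843, 13571, 19347]
— Period 2 —
Births: 20843 * 0.127 = 2647, 13571 * 0.387 = 5252 ⇒ total 7899
20–39: 9276 * 0.946 = 8775
40–59: 20843 * 0.949 = 19780
60+: 13571 * 0.919 + 19347 * 0.448 = 12472 + 8667 = 21139
Net migration: 0–19 + 30 → 7929; 20–39 + 220 → 8995
End of period: [7929, 8995, 19780, 21139]
— Period 3 —
Births: 8995 * 0.127 = 1142, 19780 * 0.387 = 7655 ⇒ total 8797
20–39: 7929 * 0.946 = 7501
40–59: 8995 * 0.949 = 8536
60+: 19780 * 0.919 + 21139 * 0.448 = 18178 + 9470 = 27648
Net migration: 0–19 + 30 → 8827; 20–39 + 220 → 7721
End of period: [8827, 7721, 8536, 27648]
Total after period 3: 8827 + 7721 + 8536 + 27648 = 52732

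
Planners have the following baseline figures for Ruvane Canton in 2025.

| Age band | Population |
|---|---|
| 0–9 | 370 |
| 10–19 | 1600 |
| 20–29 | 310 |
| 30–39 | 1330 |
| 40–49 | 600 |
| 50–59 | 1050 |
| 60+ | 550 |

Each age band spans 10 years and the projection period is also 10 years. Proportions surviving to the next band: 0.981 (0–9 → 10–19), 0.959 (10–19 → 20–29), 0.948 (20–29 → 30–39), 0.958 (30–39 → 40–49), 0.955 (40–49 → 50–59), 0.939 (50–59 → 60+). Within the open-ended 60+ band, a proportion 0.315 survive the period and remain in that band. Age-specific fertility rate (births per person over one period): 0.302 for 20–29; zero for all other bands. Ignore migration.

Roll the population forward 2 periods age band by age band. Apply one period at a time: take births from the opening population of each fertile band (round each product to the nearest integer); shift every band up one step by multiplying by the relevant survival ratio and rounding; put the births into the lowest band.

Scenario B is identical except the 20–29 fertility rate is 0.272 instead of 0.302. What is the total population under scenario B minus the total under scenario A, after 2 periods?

[period 1]
Births: 310 * 0.302 = 94
10–19: 370 * 0.981 = 363
20–29: 1600 * 0.959 = 1534
30–39: 310 * 0.948 = 294
40–49: 1330 * 0.958 = 1274
50–59: 600 * 0.955 = 573
60+: 1050 * 0.939 + 550 * 0.315 = 986 + 173 = 1159
Population now: 0–9=94, 10–19=363, 20–29=1534, 30–39=294, 40–49=1274, 50–59=573, 60+=1159
[period 2]
Births: 1534 * 0.302 = 463
10–19: 94 * 0.981 = 92
20–29: 363 * 0.959 = 348
30–39: 1534 * 0.948 = 1454
40–49: 294 * 0.958 = 282
50–59: 1274 * 0.955 = 1217
60+: 573 * 0.939 + 1159 * 0.315 = 538 + 365 = 903
Population now: 0–9=463, 10–19=92, 20–29=348, 30–39=1454, 40–49=282, 50–59=1217, 60+=903
Scenario A total after 2 periods: 4759
Scenario B projection —
[period 1]
Births: 310 * 0.272 = 84
10–19: 370 * 0.981 = 363
20–29: 1600 * 0.959 = 1534
30–39: 310 * 0.948 = 294
40–49: 1330 * 0.958 = 1274
50–59: 600 * 0.955 = 573
60+: 1050 * 0.939 + 550 * 0.315 = 986 + 173 = 1159
Population now: 0–9=84, 10–19=363, 20–29=1534, 30–39=294, 40–49=1274, 50–59=573, 60+=1159
[period 2]
Births: 1534 * 0.272 = 417
10–19: 84 * 0.981 = 82
20–29: 363 * 0.959 = 348
30–39: 1534 * 0.948 = 1454
40–49: 294 * 0.958 = 282
50–59: 1274 * 0.955 = 1217
60+: 573 * 0.939 + 1159 * 0.315 = 538 + 365 = 903
Population now: 0–9=417, 10–19=82, 20–29=348, 30–39=1454, 40–49=282, 50–59=1217, 60+=903
Scenario B total after 2 periods: 4703
Difference B − A = 4703 − 4759 = -56

-56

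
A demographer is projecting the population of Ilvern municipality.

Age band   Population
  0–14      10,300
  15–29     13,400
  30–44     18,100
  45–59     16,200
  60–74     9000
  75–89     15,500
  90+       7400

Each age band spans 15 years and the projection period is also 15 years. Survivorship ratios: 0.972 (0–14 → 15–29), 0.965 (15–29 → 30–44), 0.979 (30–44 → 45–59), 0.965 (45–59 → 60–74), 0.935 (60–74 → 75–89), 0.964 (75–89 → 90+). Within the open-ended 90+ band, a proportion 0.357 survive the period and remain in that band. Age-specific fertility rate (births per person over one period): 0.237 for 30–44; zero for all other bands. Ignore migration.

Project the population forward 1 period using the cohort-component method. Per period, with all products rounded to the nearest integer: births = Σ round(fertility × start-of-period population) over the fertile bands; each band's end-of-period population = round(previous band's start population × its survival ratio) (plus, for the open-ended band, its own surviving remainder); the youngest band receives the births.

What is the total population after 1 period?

Numbering the bands 1..7 from youngest to oldest:
[period 1]
Births: 18100 * 0.237 = 4290
Band 2: 10300 * 0.972 = 10012
Band 3: 13400 * 0.965 = 12931
Band 4: 18100 * 0.979 = 17720
Band 5: 16200 * 0.965 = 15633
Band 6: 9000 * 0.935 = 8415
Band 7: 15500 * 0.964 + 7400 * 0.357 = 14942 + 2642 = 17584
End of period: [4290, 10012, 12931, 17720, 15633, 8415, 17584]
Total after period 1: 4290 + 10012 + 12931 + 17720 + 15633 + 8415 + 17584 = 86585

86585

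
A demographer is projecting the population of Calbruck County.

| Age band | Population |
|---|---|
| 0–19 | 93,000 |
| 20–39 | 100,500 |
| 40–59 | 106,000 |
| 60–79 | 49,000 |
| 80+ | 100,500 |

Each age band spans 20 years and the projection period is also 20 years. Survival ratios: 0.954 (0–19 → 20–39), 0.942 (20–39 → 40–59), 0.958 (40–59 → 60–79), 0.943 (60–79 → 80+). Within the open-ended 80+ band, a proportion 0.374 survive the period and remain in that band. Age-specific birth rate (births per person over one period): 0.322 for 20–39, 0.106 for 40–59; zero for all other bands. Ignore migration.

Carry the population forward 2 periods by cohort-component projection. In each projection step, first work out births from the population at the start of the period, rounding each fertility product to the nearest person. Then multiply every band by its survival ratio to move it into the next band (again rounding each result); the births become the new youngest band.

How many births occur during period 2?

38603

(Bands numbered youngest = 1 to oldest = 5.)
After projecting period 1:
Births: 100500 * 0.322 = 32361  |  106000 * 0.106 = 11236 ⇒ total 43597
Band 2: 93000 * 0.954 = 88722
Band 3: 100500 * 0.942 = 94671
Band 4: 106000 * 0.958 = 101548
Band 5: 49000 * 0.943 + 100500 * 0.374 = 46207 + 37587 = 83794
Giving 43597 / 88722 / 94671 / 101548 / 83794.
After projecting period 2:
Births: 88722 * 0.322 = 28568  |  94671 * 0.106 = 10035 ⇒ total 38603
Band 2: 43597 * 0.954 = 41592
Band 3: 88722 * 0.942 = 83576
Band 4: 94671 * 0.958 = 90695
Band 5: 101548 * 0.943 + 83794 * 0.374 = 95760 + 31339 = 127099
Giving 38603 / 41592 / 83576 / 90695 / 127099.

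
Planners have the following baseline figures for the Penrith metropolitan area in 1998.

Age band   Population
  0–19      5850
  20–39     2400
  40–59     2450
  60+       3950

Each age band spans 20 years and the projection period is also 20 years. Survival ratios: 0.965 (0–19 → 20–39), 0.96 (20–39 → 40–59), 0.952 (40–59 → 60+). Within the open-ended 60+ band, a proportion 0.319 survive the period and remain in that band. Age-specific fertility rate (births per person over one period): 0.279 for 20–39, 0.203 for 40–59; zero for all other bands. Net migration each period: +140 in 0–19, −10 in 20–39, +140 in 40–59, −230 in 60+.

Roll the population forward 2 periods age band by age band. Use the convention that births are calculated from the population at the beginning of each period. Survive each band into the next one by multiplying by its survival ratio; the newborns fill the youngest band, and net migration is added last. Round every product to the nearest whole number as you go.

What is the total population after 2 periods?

(Groups numbered youngest = 1 to oldest = 4.)
After projecting period 1:
Births: 2400 × 0.279 = 670 ; 2450 × 0.203 = 497 → 1167
Group 2: 5850 × 0.965 = 5645
Group 3: 2400 × 0.96 = 2304
Group 4: 2450 × 0.952 + 3950 × 0.319 = 2332 + 1260 = 3592
Net migration: Group 1 + 140 → 1307; Group 2 − 10 → 5635; Group 3 + 140 → 2444; Group 4 − 230 → 3362
Population now: 0–19=1307, 20–39=5635, 40–59=2444, 60+=3362
After projecting period 2:
Births: 5635 × 0.279 = 1572 ; 2444 × 0.203 = 496 → 2068
Group 2: 1307 × 0.965 = 1261
Group 3: 5635 × 0.96 = 5410
Group 4: 2444 × 0.952 + 3362 × 0.319 = 2327 + 1072 = 3399
Net migration: Group 1 + 140 → 2208; Group 2 − 10 → 1251; Group 3 + 140 → 5550; Group 4 − 230 → 3169
Population now: 0–19=2208, 20–39=1251, 40–59=5550, 60+=3169
Total after period 2: 2208 + 1251 + 5550 + 3169 = 12178

12178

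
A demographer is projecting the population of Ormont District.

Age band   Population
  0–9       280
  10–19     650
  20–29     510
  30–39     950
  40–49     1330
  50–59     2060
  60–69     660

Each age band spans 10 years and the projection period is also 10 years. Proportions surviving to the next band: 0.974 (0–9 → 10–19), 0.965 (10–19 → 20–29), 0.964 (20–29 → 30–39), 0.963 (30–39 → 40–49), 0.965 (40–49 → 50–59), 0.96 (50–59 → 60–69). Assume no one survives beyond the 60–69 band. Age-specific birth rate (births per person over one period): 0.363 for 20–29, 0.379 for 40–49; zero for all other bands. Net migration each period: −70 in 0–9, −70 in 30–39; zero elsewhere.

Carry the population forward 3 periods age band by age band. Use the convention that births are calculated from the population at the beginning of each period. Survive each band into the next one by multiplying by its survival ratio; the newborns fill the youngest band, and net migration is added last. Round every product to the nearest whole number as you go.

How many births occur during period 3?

249

(Groups numbered youngest = 1 to oldest = 7.)
— Period 1 —
Births: 510 * 0.363 = 185 ; 1330 * 0.379 = 504 → 689
Group 2: 280 * 0.974 = 273
Group 3: 650 * 0.965 = 627
Group 4: 510 * 0.964 = 492
Group 5: 950 * 0.963 = 915
Group 6: 1330 * 0.965 = 1283
Group 7: 2060 * 0.96 = 1978
Net migration: Group 1 − 70 → 619; Group 4 − 70 → 422
End of period: [619, 273, 627, 422, 915, 1283, 1978]
— Period 2 —
Births: 627 * 0.363 = 228 ; 915 * 0.379 = 347 → 575
Group 2: 619 * 0.974 = 603
Group 3: 273 * 0.965 = 263
Group 4: 627 * 0.964 = 604
Group 5: 422 * 0.963 = 406
Group 6: 915 * 0.965 = 883
Group 7: 1283 * 0.96 = 1232
Net migration: Group 1 − 70 → 505; Group 4 − 70 → 534
End of period: [505, 603, 263, 534, 406, 883, 1232]
— Period 3 —
Births: 263 * 0.363 = 95 ; 406 * 0.379 = 154 → 249
Group 2: 505 * 0.974 = 492
Group 3: 603 * 0.965 = 582
Group 4: 263 * 0.964 = 254
Group 5: 534 * 0.963 = 514
Group 6: 406 * 0.965 = 392
Group 7: 883 * 0.96 = 848
Net migration: Group 1 − 70 → 179; Group 4 − 70 → 184
End of period: [179, 492, 582, 184, 514, 392, 848]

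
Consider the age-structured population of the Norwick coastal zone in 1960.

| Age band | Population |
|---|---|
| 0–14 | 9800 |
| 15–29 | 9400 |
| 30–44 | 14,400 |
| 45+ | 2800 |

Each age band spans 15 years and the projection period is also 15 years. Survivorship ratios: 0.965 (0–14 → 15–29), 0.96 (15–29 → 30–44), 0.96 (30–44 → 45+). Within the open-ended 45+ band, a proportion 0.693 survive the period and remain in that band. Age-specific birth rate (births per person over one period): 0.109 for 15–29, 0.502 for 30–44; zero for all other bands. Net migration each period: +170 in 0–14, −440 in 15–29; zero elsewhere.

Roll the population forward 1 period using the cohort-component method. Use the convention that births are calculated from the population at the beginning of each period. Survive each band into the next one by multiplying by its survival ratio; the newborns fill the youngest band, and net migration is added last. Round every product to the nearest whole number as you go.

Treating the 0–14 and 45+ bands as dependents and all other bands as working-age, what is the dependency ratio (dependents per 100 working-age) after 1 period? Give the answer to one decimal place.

134.1

(Bands numbered youngest = 1 to oldest = 4.)
[period 1]
Births: 9400 × 0.109 = 1025 ; 14400 × 0.502 = 7229 ⇒ total 8254
Band 2: 9800 × 0.965 = 9457
Band 3: 9400 × 0.96 = 9024
Band 4: 14400 × 0.96 + 2800 × 0.693 = 13824 + 1940 = 15764
Net migration: Band 1 + 170 → 8424; Band 2 − 440 → 9017
End of period: [8424, 9017, 9024, 15764]
Dependents (band 0–14 + band 45+) = 8424 + 15764 = 24188; working-age = 18041; ratio = 24188/18041 × 100 = 134.1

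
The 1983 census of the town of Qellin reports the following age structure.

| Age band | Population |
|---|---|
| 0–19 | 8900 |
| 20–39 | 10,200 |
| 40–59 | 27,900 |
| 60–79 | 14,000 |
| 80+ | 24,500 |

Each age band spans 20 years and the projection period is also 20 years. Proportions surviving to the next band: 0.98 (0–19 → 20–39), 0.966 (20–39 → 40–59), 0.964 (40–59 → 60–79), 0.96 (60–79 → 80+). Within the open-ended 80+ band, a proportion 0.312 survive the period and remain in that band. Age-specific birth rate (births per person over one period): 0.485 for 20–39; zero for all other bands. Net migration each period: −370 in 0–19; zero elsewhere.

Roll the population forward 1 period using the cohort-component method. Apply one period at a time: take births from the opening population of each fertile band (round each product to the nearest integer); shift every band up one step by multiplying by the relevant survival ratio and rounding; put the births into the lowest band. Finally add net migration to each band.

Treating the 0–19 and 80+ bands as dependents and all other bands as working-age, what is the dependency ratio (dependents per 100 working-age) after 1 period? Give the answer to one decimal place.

56.4

(Bands numbered youngest = 1 to oldest = 5.)
[period 1]
Births: 10200 * 0.485 = 4947
Band 2: 8900 * 0.98 = 8722
Band 3: 10200 * 0.966 = 9853
Band 4: 27900 * 0.964 = 26896
Band 5: 14000 * 0.96 + 24500 * 0.312 = 13440 + 7644 = 21084
Net migration: Band 1 − 370 → 4577
Giving 4577 / 8722 / 9853 / 26896 / 21084.
Dependents (band 0–19 + band 80+) = 4577 + 21084 = 25661; working-age = 45471; ratio = 25661/45471 × 100 = 56.4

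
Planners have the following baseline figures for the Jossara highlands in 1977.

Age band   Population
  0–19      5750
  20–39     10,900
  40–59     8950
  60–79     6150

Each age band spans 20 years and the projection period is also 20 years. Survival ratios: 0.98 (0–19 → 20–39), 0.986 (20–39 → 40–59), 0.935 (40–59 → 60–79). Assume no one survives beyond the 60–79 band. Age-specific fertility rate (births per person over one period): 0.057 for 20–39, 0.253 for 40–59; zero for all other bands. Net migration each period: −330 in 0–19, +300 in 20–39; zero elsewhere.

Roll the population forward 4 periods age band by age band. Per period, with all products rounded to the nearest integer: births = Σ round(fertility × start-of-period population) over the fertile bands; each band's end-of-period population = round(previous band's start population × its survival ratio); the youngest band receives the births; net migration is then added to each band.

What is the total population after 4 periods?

7639

(Groups numbered youngest = 1 to oldest = 4.)
Period 1.
Births: 10900 × 0.057 = 621  |  8950 × 0.253 = 2264 → 2885
Group 2: 5750 × 0.98 = 5635
Group 3: 10900 × 0.986 = 10747
Group 4: 8950 × 0.935 = 8368
Net migration: Group 1 − 330 → 2555; Group 2 + 300 → 5935
Giving 2555 / 5935 / 10747 / 8368.
Period 2.
Births: 5935 × 0.057 = 338  |  10747 × 0.253 = 2719 → 3057
Group 2: 2555 × 0.98 = 2504
Group 3: 5935 × 0.986 = 5852
Group 4: 10747 × 0.935 = 10048
Net migration: Group 1 − 330 → 2727; Group 2 + 300 → 2804
Giving 2727 / 2804 / 5852 / 10048.
Period 3.
Births: 2804 × 0.057 = 160  |  5852 × 0.253 = 1481 → 1641
Group 2: 2727 × 0.98 = 2672
Group 3: 2804 × 0.986 = 2765
Group 4: 5852 × 0.935 = 5472
Net migration: Group 1 − 330 → 1311; Group 2 + 300 → 2972
Giving 1311 / 2972 / 2765 / 5472.
Period 4.
Births: 2972 × 0.057 = 169  |  2765 × 0.253 = 700 → 869
Group 2: 1311 × 0.98 = 1285
Group 3: 2972 × 0.986 = 2930
Group 4: 2765 × 0.935 = 2585
Net migration: Group 1 − 330 → 539; Group 2 + 300 → 1585
Giving 539 / 1585 / 2930 / 2585.
Total after period 4: 539 + 1585 + 2930 + 2585 = 7639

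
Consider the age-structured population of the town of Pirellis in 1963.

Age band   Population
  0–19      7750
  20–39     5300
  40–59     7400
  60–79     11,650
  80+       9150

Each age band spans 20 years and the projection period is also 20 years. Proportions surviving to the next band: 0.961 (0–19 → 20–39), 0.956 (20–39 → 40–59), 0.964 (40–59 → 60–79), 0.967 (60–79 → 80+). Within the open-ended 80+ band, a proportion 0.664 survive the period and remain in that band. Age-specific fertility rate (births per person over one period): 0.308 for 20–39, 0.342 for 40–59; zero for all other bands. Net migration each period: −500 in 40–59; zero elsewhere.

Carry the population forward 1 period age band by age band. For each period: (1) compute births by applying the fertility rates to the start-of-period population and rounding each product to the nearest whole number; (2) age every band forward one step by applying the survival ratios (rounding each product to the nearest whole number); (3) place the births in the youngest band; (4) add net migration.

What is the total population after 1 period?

40654

— Period 1 —
Births: 5300 * 0.308 = 1632, 7400 * 0.342 = 2531 — total 4163
20–39: 7750 * 0.961 = 7448
40–59: 5300 * 0.956 = 5067
60–79: 7400 * 0.964 = 7134
80+: 11650 * 0.967 + 9150 * 0.664 = 11266 + 6076 = 17342
Net migration: 40–59 − 500 → 4567
→ [4163, 7448, 4567, 7134, 17342]
Total after period 1: 4163 + 7448 + 4567 + 7134 + 17342 = 40654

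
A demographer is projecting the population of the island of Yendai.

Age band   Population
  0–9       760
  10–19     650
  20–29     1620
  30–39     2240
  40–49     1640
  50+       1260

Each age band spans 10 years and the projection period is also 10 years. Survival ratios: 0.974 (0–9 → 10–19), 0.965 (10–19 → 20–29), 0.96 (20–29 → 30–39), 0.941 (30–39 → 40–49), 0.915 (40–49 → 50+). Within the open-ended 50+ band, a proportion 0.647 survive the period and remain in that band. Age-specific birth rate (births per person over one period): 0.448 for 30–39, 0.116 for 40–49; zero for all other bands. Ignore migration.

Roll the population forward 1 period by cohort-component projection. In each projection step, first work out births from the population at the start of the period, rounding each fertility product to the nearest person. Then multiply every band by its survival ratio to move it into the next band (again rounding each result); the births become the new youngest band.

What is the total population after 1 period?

8540

Let group 1 be 0–9 through group 6 = 50+.
Period 1.
Births: 2240 × 0.448 = 1004 ; 1640 × 0.116 = 190 → 1194
Group 2: 760 × 0.974 = 740
Group 3: 650 × 0.965 = 627
Group 4: 1620 × 0.96 = 1555
Group 5: 2240 × 0.941 = 2108
Group 6: 1640 × 0.915 + 1260 × 0.647 = 1501 + 815 = 2316
Population now: 0–9=1194, 10–19=740, 20–29=627, 30–39=1555, 40–49=2108, 50+=2316
Total after period 1: 1194 + 740 + 627 + 1555 + 2108 + 2316 = 8540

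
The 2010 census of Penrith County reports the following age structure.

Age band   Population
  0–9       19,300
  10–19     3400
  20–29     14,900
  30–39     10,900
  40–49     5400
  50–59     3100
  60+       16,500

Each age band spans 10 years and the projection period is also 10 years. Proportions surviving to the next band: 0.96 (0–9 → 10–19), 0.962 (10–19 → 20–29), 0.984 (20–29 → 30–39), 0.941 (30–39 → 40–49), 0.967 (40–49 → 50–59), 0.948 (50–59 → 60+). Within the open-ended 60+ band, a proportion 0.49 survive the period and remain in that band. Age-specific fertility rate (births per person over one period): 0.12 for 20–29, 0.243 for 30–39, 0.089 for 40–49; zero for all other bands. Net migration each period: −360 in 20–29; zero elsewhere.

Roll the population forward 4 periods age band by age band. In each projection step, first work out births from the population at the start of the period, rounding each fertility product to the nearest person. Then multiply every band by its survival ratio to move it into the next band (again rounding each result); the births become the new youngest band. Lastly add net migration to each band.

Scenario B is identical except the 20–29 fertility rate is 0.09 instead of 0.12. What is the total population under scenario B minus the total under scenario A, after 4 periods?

-1153

Let band 1 be 0–9 through band 7 = 60+.
[period 1]
Births: 14900 × 0.12 = 1788 ; 10900 × 0.243 = 2649 ; 5400 × 0.089 = 481 → total 4918
Band 2: 19300 × 0.96 = 18528
Band 3: 3400 × 0.962 = 3271
Band 4: 14900 × 0.984 = 14662
Band 5: 10900 × 0.941 = 10257
Band 6: 5400 × 0.967 = 5222
Band 7: 3100 × 0.948 + 16500 × 0.49 = 2939 + 8085 = 11024
Net migration: Band 3 − 360 → 2911
Giving 4918 / 18528 / 2911 / 14662 / 10257 / 5222 / 11024.
[period 2]
Births: 2911 × 0.12 = 349 ; 14662 × 0.243 = 3563 ; 10257 × 0.089 = 913 → total 4825
Band 2: 4918 × 0.96 = 4721
Band 3: 18528 × 0.962 = 17824
Band 4: 2911 × 0.984 = 2864
Band 5: 14662 × 0.941 = 13797
Band 6: 10257 × 0.967 = 9919
Band 7: 5222 × 0.948 + 11024 × 0.49 = 4950 + 5402 = 10352
Net migration: Band 3 − 360 → 17464
Giving 4825 / 4721 / 17464 / 2864 / 13797 / 9919 / 10352.
[period 3]
Births: 17464 × 0.12 = 2096 ; 2864 × 0.243 = 696 ; 13797 × 0.089 = 1228 → total 4020
Band 2: 4825 × 0.96 = 4632
Band 3: 4721 × 0.962 = 4542
Band 4: 17464 × 0.984 = 17185
Band 5: 2864 × 0.941 = 2695
Band 6: 13797 × 0.967 = 13342
Band 7: 9919 × 0.948 + 10352 × 0.49 = 9403 + 5072 = 14475
Net migration: Band 3 − 360 → 4182
Giving 4020 / 4632 / 4182 / 17185 / 2695 / 13342 / 14475.
[period 4]
Births: 4182 × 0.12 = 502 ; 17185 × 0.243 = 4176 ; 2695 × 0.089 = 240 → total 4918
Band 2: 4020 × 0.96 = 3859
Band 3: 4632 × 0.962 = 4456
Band 4: 4182 × 0.984 = 4115
Band 5: 17185 × 0.941 = 16171
Band 6: 2695 × 0.967 = 2606
Band 7: 13342 × 0.948 + 14475 × 0.49 = 12648 + 7093 = 19741
Net migration: Band 3 − 360 → 4096
Giving 4918 / 3859 / 4096 / 4115 / 16171 / 2606 / 19741.
Scenario A total after 4 periods: 55506
Scenario B projection —
[period 1]
Births: 14900 × 0.09 = 1341 ; 10900 × 0.243 = 2649 ; 5400 × 0.089 = 481 → total 4471
Band 2: 19300 × 0.96 = 18528
Band 3: 3400 × 0.962 = 3271
Band 4: 14900 × 0.984 = 14662
Band 5: 10900 × 0.941 = 10257
Band 6: 5400 × 0.967 = 5222
Band 7: 3100 × 0.948 + 16500 × 0.49 = 2939 + 8085 = 11024
Net migration: Band 3 − 360 → 2911
Giving 4471 / 18528 / 2911 / 14662 / 10257 / 5222 / 11024.
[period 2]
Births: 2911 × 0.09 = 262 ; 14662 × 0.243 = 3563 ; 10257 × 0.089 = 913 → total 4738
Band 2: 4471 × 0.96 = 4292
Band 3: 18528 × 0.962 = 17824
Band 4: 2911 × 0.984 = 2864
Band 5: 14662 × 0.941 = 13797
Band 6: 10257 × 0.967 = 9919
Band 7: 5222 × 0.948 + 11024 × 0.49 = 4950 + 5402 = 10352
Net migration: Band 3 − 360 → 17464
Giving 4738 / 4292 / 17464 / 2864 / 13797 / 9919 / 10352.
[period 3]
Births: 17464 × 0.09 = 1572 ; 2864 × 0.243 = 696 ; 13797 × 0.089 = 1228 → total 3496
Band 2: 4738 × 0.96 = 4548
Band 3: 4292 × 0.962 = 4129
Band 4: 17464 × 0.984 = 17185
Band 5: 2864 × 0.941 = 2695
Band 6: 13797 × 0.967 = 13342
Band 7: 9919 × 0.948 + 10352 × 0.49 = 9403 + 5072 = 14475
Net migration: Band 3 − 360 → 3769
Giving 3496 / 4548 / 3769 / 17185 / 2695 / 13342 / 14475.
[period 4]
Births: 3769 × 0.09 = 339 ; 17185 × 0.243 = 4176 ; 2695 × 0.089 = 240 → total 4755
Band 2: 3496 × 0.96 = 3356
Band 3: 4548 × 0.962 = 4375
Band 4: 3769 × 0.984 = 3709
Band 5: 17185 × 0.941 = 16171
Band 6: 2695 × 0.967 = 2606
Band 7: 13342 × 0.948 + 14475 × 0.49 = 12648 + 7093 = 19741
Net migration: Band 3 − 360 → 4015
Giving 4755 / 3356 / 4015 / 3709 / 16171 / 2606 / 19741.
Scenario B total after 4 periods: 54353
Difference B − A = 54353 − 55506 = -1153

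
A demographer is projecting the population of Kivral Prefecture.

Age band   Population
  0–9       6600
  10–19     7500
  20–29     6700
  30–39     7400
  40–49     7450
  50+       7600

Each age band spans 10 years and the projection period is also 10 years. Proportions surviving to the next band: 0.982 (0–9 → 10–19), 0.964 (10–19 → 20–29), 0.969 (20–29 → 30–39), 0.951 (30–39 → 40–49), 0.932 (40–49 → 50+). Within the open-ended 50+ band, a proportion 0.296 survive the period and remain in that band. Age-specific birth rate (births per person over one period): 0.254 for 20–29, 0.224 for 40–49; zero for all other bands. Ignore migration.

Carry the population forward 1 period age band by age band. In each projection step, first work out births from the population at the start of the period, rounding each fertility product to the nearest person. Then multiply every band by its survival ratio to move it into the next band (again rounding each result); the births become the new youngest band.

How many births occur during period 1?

After projecting period 1:
Births: 6700 × 0.254 = 1702  |  7450 × 0.224 = 1669 → 3371
10–19: 6600 × 0.982 = 6481
20–29: 7500 × 0.964 = 7230
30–39: 6700 × 0.969 = 6492
40–49: 7400 × 0.951 = 7037
50+: 7450 × 0.932 + 7600 × 0.296 = 6943 + 2250 = 9193
→ [3371, 6481, 7230, 6492, 7037, 9193]

3371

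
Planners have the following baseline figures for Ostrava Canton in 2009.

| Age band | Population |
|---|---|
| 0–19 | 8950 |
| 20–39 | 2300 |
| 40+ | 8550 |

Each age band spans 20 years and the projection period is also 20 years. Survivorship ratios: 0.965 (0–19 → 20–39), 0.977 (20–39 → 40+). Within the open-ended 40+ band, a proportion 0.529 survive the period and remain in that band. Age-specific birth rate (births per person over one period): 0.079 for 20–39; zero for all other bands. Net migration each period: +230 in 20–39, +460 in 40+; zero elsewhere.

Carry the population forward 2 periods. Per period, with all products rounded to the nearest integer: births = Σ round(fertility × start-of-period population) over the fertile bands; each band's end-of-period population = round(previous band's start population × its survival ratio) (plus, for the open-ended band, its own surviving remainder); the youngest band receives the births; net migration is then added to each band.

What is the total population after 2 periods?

14054

(Bands numbered youngest = 1 to oldest = 3.)
Period 1.
Births: 2300 × 0.079 = 182
Band 2: 8950 × 0.965 = 8637
Band 3: 2300 × 0.977 + 8550 × 0.529 = 2247 + 4523 = 6770
Net migration: Band 2 + 230 → 8867; Band 3 + 460 → 7230
Giving 182 / 8867 / 7230.
Period 2.
Births: 8867 × 0.079 = 700
Band 2: 182 × 0.965 = 176
Band 3: 8867 × 0.977 + 7230 × 0.529 = 8663 + 3825 = 12488
Net migration: Band 2 + 230 → 406; Band 3 + 460 → 12948
Giving 700 / 406 / 12948.
Total after period 2: 700 + 406 + 12948 = 14054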